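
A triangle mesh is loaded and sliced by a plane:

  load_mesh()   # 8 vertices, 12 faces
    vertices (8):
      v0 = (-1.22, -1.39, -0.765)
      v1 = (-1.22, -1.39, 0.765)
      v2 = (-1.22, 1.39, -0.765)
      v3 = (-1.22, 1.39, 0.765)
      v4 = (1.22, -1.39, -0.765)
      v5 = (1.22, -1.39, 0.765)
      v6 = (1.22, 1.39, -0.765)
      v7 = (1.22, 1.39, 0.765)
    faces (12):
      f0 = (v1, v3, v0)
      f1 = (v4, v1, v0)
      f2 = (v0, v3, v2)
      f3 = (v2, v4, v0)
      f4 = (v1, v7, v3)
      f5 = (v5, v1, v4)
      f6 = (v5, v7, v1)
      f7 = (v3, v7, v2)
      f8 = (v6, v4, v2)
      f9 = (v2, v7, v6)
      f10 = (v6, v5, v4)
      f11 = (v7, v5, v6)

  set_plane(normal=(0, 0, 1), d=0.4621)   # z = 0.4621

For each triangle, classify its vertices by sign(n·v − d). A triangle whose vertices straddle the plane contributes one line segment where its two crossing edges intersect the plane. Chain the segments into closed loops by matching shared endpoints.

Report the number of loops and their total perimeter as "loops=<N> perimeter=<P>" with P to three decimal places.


Straddling triangles (8 of 12):
  (v1,v3,v0) [++-] → (-1.22, 0.839633, 0.4621)–(-1.22, -1.39, 0.4621)  len=2.2296
  (v4,v1,v0) [-+-] → (-0.736944, -1.39, 0.4621)–(-1.22, -1.39, 0.4621)  len=0.4831
  (v0,v3,v2) [-+-] → (-1.22, 0.839633, 0.4621)–(-1.22, 1.39, 0.4621)  len=0.5504
  (v5,v1,v4) [++-] → (-0.736944, -1.39, 0.4621)–(1.22, -1.39, 0.4621)  len=1.9569
  (v3,v7,v2) [++-] → (0.736944, 1.39, 0.4621)–(-1.22, 1.39, 0.4621)  len=1.9569
  (v2,v7,v6) [-+-] → (0.736944, 1.39, 0.4621)–(1.22, 1.39, 0.4621)  len=0.4831
  (v6,v5,v4) [-+-] → (1.22, -0.839633, 0.4621)–(1.22, -1.39, 0.4621)  len=0.5504
  (v7,v5,v6) [++-] → (1.22, -0.839633, 0.4621)–(1.22, 1.39, 0.4621)  len=2.2296

Chained into 1 loop(s):
  loop 1: 8 segments, perimeter = 10.4400
Total perimeter = 10.440

loops=1 perimeter=10.440


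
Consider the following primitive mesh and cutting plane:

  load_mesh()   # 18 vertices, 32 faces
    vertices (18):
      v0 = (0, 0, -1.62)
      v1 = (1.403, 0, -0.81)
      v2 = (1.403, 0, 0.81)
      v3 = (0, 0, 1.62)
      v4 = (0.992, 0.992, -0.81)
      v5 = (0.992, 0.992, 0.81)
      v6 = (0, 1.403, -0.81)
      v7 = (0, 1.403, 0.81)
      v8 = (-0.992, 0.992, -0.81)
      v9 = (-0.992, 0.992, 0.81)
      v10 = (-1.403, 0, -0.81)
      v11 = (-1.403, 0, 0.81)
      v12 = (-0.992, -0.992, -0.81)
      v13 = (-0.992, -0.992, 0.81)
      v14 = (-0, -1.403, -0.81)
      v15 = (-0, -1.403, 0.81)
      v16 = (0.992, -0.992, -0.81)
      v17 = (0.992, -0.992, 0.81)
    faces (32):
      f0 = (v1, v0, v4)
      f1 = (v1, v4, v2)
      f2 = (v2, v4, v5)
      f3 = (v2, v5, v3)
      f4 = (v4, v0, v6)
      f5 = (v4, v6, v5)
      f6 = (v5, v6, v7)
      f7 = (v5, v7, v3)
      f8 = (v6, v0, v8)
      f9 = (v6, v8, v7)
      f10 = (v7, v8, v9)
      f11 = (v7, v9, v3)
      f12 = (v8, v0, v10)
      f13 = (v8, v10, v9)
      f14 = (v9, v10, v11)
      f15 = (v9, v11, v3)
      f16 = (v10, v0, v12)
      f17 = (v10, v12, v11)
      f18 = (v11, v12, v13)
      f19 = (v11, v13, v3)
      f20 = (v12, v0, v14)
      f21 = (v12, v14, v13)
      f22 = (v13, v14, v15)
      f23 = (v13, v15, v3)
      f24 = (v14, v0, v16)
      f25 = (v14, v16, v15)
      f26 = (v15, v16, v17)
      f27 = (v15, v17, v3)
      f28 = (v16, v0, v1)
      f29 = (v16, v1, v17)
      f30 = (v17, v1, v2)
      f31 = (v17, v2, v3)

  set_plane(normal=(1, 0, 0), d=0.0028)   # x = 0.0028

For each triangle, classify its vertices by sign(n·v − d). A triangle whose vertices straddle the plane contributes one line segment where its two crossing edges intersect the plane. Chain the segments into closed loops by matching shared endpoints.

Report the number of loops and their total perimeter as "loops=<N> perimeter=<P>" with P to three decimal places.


Straddling triangles (12 of 32):
  (v1,v0,v4) [+-+] → (0.0028, 0, -1.61838)–(0.0028, 0.0028, -1.61771)  len=0.0029
  (v2,v5,v3) [++-] → (0.0028, 0.0028, 1.61771)–(0.0028, 0, 1.61838)  len=0.0029
  (v4,v0,v6) [+--] → (0.0028, 0.0028, -1.61771)–(0.0028, 1.40184, -0.81)  len=1.6155
  (v4,v6,v5) [+-+] → (0.0028, 1.40184, -0.81)–(0.0028, 1.40184, -0.805427)  len=0.0046
  (v5,v6,v7) [+--] → (0.0028, 1.40184, -0.805427)–(0.0028, 1.40184, 0.81)  len=1.6154
  (v5,v7,v3) [+--] → (0.0028, 1.40184, 0.81)–(0.0028, 0.0028, 1.61771)  len=1.6155
  (v14,v0,v16) [--+] → (0.0028, -0.0028, -1.61771)–(0.0028, -1.40184, -0.81)  len=1.6155
  (v14,v16,v15) [-+-] → (0.0028, -1.40184, -0.81)–(0.0028, -1.40184, 0.805427)  len=1.6154
  (v15,v16,v17) [-++] → (0.0028, -1.40184, 0.805427)–(0.0028, -1.40184, 0.81)  len=0.0046
  (v15,v17,v3) [-+-] → (0.0028, -1.40184, 0.81)–(0.0028, -0.0028, 1.61771)  len=1.6155
  (v16,v0,v1) [+-+] → (0.0028, -0.0028, -1.61771)–(0.0028, 0, -1.61838)  len=0.0029
  (v17,v2,v3) [++-] → (0.0028, 0, 1.61838)–(0.0028, -0.0028, 1.61771)  len=0.0029

Chained into 1 loop(s):
  loop 1: 12 segments, perimeter = 9.7134
Total perimeter = 9.713

loops=1 perimeter=9.713


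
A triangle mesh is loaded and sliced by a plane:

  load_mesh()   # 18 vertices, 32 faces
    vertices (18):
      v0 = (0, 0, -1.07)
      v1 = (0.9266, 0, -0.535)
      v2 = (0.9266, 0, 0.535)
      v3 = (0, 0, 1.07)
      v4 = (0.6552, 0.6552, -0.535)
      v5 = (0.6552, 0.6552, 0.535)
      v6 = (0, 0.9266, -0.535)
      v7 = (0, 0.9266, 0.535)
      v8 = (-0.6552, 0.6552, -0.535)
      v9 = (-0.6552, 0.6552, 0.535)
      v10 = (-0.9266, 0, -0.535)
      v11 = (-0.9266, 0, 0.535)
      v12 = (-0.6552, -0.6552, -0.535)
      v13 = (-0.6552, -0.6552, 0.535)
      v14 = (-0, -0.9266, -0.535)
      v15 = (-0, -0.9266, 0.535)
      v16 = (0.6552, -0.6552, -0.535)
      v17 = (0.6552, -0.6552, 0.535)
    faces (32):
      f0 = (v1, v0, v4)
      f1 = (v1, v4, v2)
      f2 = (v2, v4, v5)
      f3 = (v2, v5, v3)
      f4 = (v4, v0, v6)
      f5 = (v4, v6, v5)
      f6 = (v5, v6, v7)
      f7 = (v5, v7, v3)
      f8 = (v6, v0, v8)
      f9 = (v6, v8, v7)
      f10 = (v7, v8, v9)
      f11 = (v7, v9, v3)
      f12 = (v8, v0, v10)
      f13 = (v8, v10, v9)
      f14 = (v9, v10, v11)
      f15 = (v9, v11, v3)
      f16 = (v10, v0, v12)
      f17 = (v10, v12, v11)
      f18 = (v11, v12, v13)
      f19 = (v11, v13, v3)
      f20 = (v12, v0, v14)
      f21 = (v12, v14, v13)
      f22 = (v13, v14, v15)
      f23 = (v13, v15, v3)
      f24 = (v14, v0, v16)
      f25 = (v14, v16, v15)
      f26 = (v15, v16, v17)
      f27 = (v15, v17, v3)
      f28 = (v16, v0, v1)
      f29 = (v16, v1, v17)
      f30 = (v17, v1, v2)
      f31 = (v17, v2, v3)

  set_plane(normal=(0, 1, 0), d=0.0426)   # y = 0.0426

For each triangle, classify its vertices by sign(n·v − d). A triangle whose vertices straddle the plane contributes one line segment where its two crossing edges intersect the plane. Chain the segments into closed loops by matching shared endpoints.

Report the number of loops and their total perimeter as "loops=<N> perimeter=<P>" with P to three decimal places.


Straddling triangles (12 of 32):
  (v1,v0,v4) [--+] → (0.0426, 0.0426, -1.03522)–(0.908954, 0.0426, -0.535)  len=1.0004
  (v1,v4,v2) [-+-] → (0.908954, 0.0426, -0.535)–(0.908954, 0.0426, 0.46543)  len=1.0004
  (v2,v4,v5) [-++] → (0.908954, 0.0426, 0.46543)–(0.908954, 0.0426, 0.535)  len=0.0696
  (v2,v5,v3) [-+-] → (0.908954, 0.0426, 0.535)–(0.0426, 0.0426, 1.03522)  len=1.0004
  (v4,v0,v6) [+-+] → (0.0426, 0.0426, -1.03522)–(0, 0.0426, -1.0454)  len=0.0438
  (v5,v7,v3) [++-] → (0, 0.0426, 1.0454)–(0.0426, 0.0426, 1.03522)  len=0.0438
  (v6,v0,v8) [+-+] → (0, 0.0426, -1.0454)–(-0.0426, 0.0426, -1.03522)  len=0.0438
  (v7,v9,v3) [++-] → (-0.0426, 0.0426, 1.03522)–(0, 0.0426, 1.0454)  len=0.0438
  (v8,v0,v10) [+--] → (-0.0426, 0.0426, -1.03522)–(-0.908954, 0.0426, -0.535)  len=1.0004
  (v8,v10,v9) [+-+] → (-0.908954, 0.0426, -0.535)–(-0.908954, 0.0426, -0.46543)  len=0.0696
  (v9,v10,v11) [+--] → (-0.908954, 0.0426, -0.46543)–(-0.908954, 0.0426, 0.535)  len=1.0004
  (v9,v11,v3) [+--] → (-0.908954, 0.0426, 0.535)–(-0.0426, 0.0426, 1.03522)  len=1.0004

Chained into 1 loop(s):
  loop 1: 12 segments, perimeter = 6.3168
Total perimeter = 6.317

loops=1 perimeter=6.317


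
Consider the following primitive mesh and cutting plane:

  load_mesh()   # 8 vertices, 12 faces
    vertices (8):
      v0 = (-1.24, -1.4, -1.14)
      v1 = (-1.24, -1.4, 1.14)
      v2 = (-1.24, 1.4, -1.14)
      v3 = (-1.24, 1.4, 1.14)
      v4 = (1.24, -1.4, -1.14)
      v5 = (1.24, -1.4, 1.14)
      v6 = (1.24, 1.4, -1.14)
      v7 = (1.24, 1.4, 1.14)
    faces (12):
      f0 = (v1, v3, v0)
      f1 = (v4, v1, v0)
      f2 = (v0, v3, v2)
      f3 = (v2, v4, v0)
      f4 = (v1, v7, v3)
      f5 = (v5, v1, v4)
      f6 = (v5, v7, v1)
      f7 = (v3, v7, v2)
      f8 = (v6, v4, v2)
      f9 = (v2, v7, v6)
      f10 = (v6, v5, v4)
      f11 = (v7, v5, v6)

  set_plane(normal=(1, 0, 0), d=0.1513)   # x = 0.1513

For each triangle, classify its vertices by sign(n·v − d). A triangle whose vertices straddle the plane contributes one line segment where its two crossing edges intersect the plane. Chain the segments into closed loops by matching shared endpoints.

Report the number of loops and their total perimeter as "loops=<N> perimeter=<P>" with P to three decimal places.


Straddling triangles (8 of 12):
  (v4,v1,v0) [+--] → (0.1513, -1.4, -0.139098)–(0.1513, -1.4, -1.14)  len=1.0009
  (v2,v4,v0) [-+-] → (0.1513, -0.170823, -1.14)–(0.1513, -1.4, -1.14)  len=1.2292
  (v1,v7,v3) [-+-] → (0.1513, 0.170823, 1.14)–(0.1513, 1.4, 1.14)  len=1.2292
  (v5,v1,v4) [+-+] → (0.1513, -1.4, 1.14)–(0.1513, -1.4, -0.139098)  len=1.2791
  (v5,v7,v1) [++-] → (0.1513, 0.170823, 1.14)–(0.1513, -1.4, 1.14)  len=1.5708
  (v3,v7,v2) [-+-] → (0.1513, 1.4, 1.14)–(0.1513, 1.4, 0.139098)  len=1.0009
  (v6,v4,v2) [++-] → (0.1513, -0.170823, -1.14)–(0.1513, 1.4, -1.14)  len=1.5708
  (v2,v7,v6) [-++] → (0.1513, 1.4, 0.139098)–(0.1513, 1.4, -1.14)  len=1.2791

Chained into 1 loop(s):
  loop 1: 8 segments, perimeter = 10.1600
Total perimeter = 10.160

loops=1 perimeter=10.160


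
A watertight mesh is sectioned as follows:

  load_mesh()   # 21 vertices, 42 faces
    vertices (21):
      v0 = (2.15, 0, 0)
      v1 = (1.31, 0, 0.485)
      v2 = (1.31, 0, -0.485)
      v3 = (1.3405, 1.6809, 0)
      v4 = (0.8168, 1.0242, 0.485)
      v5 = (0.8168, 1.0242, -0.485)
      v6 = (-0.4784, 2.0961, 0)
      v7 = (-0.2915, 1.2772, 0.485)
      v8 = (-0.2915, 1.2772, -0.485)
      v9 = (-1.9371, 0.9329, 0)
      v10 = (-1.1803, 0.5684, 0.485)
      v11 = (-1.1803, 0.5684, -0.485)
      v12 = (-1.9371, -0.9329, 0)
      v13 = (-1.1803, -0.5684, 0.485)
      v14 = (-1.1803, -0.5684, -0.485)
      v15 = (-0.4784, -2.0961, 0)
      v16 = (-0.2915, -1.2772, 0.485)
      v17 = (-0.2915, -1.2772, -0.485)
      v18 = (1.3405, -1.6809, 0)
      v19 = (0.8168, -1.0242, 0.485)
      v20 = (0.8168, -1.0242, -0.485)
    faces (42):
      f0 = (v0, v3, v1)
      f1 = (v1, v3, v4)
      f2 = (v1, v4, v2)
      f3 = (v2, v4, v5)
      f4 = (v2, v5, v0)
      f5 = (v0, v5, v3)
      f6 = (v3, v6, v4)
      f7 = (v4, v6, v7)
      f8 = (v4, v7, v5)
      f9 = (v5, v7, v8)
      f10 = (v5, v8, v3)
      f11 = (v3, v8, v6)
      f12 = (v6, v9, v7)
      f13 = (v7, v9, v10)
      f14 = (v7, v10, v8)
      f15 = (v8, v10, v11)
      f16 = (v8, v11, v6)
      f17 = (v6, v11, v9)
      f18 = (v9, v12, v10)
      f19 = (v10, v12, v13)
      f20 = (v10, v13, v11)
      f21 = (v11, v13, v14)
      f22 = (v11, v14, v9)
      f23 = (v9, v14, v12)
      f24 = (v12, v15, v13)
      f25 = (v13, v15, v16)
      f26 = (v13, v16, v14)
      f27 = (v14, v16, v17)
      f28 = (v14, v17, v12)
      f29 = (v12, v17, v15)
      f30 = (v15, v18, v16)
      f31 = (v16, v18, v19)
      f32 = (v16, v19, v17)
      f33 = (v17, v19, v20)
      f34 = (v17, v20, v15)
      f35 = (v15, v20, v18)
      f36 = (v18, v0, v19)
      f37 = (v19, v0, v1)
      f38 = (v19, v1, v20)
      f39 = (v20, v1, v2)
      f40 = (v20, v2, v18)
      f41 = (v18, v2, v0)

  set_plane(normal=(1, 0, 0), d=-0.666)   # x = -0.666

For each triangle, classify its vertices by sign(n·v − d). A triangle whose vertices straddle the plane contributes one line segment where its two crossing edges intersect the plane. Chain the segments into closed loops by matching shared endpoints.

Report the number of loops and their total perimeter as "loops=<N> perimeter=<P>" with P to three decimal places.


Straddling triangles (12 of 42):
  (v6,v9,v7) [+-+] → (-0.666, 1.9465, 0)–(-0.666, 1.19885, 0.374625)  len=0.8363
  (v7,v9,v10) [+--] → (-0.666, 1.19885, 0.374625)–(-0.666, 0.978544, 0.485)  len=0.2464
  (v7,v10,v8) [+-+] → (-0.666, 0.978544, 0.485)–(-0.666, 0.978544, -0.076286)  len=0.5613
  (v8,v10,v11) [+--] → (-0.666, 0.978544, -0.076286)–(-0.666, 0.978544, -0.485)  len=0.4087
  (v8,v11,v6) [+-+] → (-0.666, 0.978544, -0.485)–(-0.666, 1.68778, -0.129628)  len=0.7933
  (v6,v11,v9) [+--] → (-0.666, 1.68778, -0.129628)–(-0.666, 1.9465, 0)  len=0.2894
  (v12,v15,v13) [-+-] → (-0.666, -1.9465, 0)–(-0.666, -1.68778, 0.129628)  len=0.2894
  (v13,v15,v16) [-++] → (-0.666, -1.68778, 0.129628)–(-0.666, -0.978544, 0.485)  len=0.7933
  (v13,v16,v14) [-+-] → (-0.666, -0.978544, 0.485)–(-0.666, -0.978544, 0.076286)  len=0.4087
  (v14,v16,v17) [-++] → (-0.666, -0.978544, 0.076286)–(-0.666, -0.978544, -0.485)  len=0.5613
  (v14,v17,v12) [-+-] → (-0.666, -0.978544, -0.485)–(-0.666, -1.19885, -0.374625)  len=0.2464
  (v12,v17,v15) [-++] → (-0.666, -1.19885, -0.374625)–(-0.666, -1.9465, 0)  len=0.8363

Chained into 2 loop(s):
  loop 1: 6 segments, perimeter = 3.1353
  loop 2: 6 segments, perimeter = 3.1353
Total perimeter = 6.271

loops=2 perimeter=6.271


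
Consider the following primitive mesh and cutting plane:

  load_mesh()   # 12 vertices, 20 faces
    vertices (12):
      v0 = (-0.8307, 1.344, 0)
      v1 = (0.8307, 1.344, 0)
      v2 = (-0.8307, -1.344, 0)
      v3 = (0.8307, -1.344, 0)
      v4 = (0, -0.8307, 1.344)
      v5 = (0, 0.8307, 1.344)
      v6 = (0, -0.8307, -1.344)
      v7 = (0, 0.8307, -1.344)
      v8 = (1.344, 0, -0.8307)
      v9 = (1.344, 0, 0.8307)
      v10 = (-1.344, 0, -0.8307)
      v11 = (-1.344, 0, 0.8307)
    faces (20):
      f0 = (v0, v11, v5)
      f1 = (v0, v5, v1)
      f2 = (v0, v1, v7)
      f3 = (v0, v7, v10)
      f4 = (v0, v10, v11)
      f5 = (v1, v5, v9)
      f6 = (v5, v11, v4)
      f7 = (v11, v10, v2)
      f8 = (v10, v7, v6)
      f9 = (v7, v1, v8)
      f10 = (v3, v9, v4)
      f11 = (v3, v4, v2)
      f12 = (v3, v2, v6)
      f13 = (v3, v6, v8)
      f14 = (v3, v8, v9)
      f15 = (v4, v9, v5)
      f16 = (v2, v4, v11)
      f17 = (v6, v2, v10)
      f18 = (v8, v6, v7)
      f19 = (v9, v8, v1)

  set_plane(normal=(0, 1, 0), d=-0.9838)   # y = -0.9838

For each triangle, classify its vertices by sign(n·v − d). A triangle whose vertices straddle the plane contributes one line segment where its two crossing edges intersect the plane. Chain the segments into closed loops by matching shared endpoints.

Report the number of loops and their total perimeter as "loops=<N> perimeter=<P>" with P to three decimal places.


loops=1 perimeter=5.957

Straddling triangles (8 of 20):
  (v11,v10,v2) [++-] → (-0.968267, -0.9838, -0.222633)–(-0.968267, -0.9838, 0.222633)  len=0.4453
  (v3,v9,v4) [-++] → (0.968267, -0.9838, 0.222633)–(0.24777, -0.9838, 0.94313)  len=1.0189
  (v3,v4,v2) [-+-] → (0.24777, -0.9838, 0.94313)–(-0.24777, -0.9838, 0.94313)  len=0.4955
  (v3,v2,v6) [--+] → (-0.24777, -0.9838, -0.94313)–(0.24777, -0.9838, -0.94313)  len=0.4955
  (v3,v6,v8) [-++] → (0.24777, -0.9838, -0.94313)–(0.968267, -0.9838, -0.222633)  len=1.0189
  (v3,v8,v9) [-++] → (0.968267, -0.9838, -0.222633)–(0.968267, -0.9838, 0.222633)  len=0.4453
  (v2,v4,v11) [-++] → (-0.24777, -0.9838, 0.94313)–(-0.968267, -0.9838, 0.222633)  len=1.0189
  (v6,v2,v10) [+-+] → (-0.24777, -0.9838, -0.94313)–(-0.968267, -0.9838, -0.222633)  len=1.0189

Chained into 1 loop(s):
  loop 1: 8 segments, perimeter = 5.9574
Total perimeter = 5.957


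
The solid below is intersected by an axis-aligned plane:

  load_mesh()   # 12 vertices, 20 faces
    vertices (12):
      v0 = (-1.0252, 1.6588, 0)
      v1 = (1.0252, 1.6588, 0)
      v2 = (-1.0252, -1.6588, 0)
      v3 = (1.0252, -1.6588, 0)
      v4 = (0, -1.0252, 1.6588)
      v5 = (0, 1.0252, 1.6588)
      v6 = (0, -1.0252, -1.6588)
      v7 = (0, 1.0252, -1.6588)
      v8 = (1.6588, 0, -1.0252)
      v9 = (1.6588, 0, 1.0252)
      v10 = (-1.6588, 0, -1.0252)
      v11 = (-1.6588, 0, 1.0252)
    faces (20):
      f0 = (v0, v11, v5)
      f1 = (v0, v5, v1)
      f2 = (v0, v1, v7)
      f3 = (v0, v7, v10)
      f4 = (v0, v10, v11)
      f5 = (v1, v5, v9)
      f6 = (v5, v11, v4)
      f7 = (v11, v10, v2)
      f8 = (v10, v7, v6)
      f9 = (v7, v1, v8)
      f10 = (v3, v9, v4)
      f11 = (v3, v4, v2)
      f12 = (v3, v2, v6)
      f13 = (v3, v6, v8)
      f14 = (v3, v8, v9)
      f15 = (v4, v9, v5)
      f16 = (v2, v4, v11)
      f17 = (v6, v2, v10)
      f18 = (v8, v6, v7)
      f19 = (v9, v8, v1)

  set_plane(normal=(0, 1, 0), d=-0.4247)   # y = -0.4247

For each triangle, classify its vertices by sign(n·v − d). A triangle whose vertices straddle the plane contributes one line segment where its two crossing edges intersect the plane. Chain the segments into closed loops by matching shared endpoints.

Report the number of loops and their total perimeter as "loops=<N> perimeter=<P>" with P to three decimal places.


loops=1 perimeter=10.181

Straddling triangles (10 of 20):
  (v5,v11,v4) [++-] → (-0.971624, -0.4247, 1.28768)–(0, -0.4247, 1.6588)  len=1.0401
  (v11,v10,v2) [++-] → (-1.49658, -0.4247, -0.76272)–(-1.49658, -0.4247, 0.76272)  len=1.5254
  (v10,v7,v6) [++-] → (0, -0.4247, -1.6588)–(-0.971624, -0.4247, -1.28768)  len=1.0401
  (v3,v9,v4) [-+-] → (1.49658, -0.4247, 0.76272)–(0.971624, -0.4247, 1.28768)  len=0.7424
  (v3,v6,v8) [--+] → (0.971624, -0.4247, -1.28768)–(1.49658, -0.4247, -0.76272)  len=0.7424
  (v3,v8,v9) [-++] → (1.49658, -0.4247, -0.76272)–(1.49658, -0.4247, 0.76272)  len=1.5254
  (v4,v9,v5) [-++] → (0.971624, -0.4247, 1.28768)–(0, -0.4247, 1.6588)  len=1.0401
  (v2,v4,v11) [--+] → (-0.971624, -0.4247, 1.28768)–(-1.49658, -0.4247, 0.76272)  len=0.7424
  (v6,v2,v10) [--+] → (-1.49658, -0.4247, -0.76272)–(-0.971624, -0.4247, -1.28768)  len=0.7424
  (v8,v6,v7) [+-+] → (0.971624, -0.4247, -1.28768)–(0, -0.4247, -1.6588)  len=1.0401

Chained into 1 loop(s):
  loop 1: 10 segments, perimeter = 10.1808
Total perimeter = 10.181


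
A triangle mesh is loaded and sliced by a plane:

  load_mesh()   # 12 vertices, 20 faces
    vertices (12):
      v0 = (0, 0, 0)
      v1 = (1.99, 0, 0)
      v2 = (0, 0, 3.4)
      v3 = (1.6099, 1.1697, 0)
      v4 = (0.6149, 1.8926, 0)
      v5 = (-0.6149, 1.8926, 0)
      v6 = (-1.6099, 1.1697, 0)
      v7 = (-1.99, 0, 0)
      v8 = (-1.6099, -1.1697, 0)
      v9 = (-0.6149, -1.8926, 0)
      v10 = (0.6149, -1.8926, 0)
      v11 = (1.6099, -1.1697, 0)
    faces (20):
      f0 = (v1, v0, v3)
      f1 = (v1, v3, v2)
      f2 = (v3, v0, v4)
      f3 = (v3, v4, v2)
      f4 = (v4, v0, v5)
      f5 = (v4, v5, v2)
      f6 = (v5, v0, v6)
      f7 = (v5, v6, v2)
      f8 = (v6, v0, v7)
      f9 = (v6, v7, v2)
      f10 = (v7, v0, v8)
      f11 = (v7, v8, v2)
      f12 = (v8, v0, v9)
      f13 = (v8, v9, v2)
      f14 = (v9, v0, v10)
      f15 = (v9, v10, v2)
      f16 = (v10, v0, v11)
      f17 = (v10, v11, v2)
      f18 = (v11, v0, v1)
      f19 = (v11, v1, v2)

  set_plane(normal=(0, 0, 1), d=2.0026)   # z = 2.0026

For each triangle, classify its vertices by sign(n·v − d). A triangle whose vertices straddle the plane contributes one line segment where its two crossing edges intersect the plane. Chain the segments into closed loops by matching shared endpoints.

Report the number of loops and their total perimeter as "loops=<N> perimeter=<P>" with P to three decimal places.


Straddling triangles (10 of 20):
  (v1,v3,v2) [--+] → (0.661669, 0.480747, 2.0026)–(0.81789, 0, 2.0026)  len=0.5055
  (v3,v4,v2) [--+] → (0.252724, 0.777859, 2.0026)–(0.661669, 0.480747, 2.0026)  len=0.5055
  (v4,v5,v2) [--+] → (-0.252724, 0.777859, 2.0026)–(0.252724, 0.777859, 2.0026)  len=0.5054
  (v5,v6,v2) [--+] → (-0.661669, 0.480747, 2.0026)–(-0.252724, 0.777859, 2.0026)  len=0.5055
  (v6,v7,v2) [--+] → (-0.81789, 0, 2.0026)–(-0.661669, 0.480747, 2.0026)  len=0.5055
  (v7,v8,v2) [--+] → (-0.661669, -0.480747, 2.0026)–(-0.81789, 0, 2.0026)  len=0.5055
  (v8,v9,v2) [--+] → (-0.252724, -0.777859, 2.0026)–(-0.661669, -0.480747, 2.0026)  len=0.5055
  (v9,v10,v2) [--+] → (0.252724, -0.777859, 2.0026)–(-0.252724, -0.777859, 2.0026)  len=0.5054
  (v10,v11,v2) [--+] → (0.661669, -0.480747, 2.0026)–(0.252724, -0.777859, 2.0026)  len=0.5055
  (v11,v1,v2) [--+] → (0.81789, 0, 2.0026)–(0.661669, -0.480747, 2.0026)  len=0.5055

Chained into 1 loop(s):
  loop 1: 10 segments, perimeter = 5.0548
Total perimeter = 5.055

loops=1 perimeter=5.055


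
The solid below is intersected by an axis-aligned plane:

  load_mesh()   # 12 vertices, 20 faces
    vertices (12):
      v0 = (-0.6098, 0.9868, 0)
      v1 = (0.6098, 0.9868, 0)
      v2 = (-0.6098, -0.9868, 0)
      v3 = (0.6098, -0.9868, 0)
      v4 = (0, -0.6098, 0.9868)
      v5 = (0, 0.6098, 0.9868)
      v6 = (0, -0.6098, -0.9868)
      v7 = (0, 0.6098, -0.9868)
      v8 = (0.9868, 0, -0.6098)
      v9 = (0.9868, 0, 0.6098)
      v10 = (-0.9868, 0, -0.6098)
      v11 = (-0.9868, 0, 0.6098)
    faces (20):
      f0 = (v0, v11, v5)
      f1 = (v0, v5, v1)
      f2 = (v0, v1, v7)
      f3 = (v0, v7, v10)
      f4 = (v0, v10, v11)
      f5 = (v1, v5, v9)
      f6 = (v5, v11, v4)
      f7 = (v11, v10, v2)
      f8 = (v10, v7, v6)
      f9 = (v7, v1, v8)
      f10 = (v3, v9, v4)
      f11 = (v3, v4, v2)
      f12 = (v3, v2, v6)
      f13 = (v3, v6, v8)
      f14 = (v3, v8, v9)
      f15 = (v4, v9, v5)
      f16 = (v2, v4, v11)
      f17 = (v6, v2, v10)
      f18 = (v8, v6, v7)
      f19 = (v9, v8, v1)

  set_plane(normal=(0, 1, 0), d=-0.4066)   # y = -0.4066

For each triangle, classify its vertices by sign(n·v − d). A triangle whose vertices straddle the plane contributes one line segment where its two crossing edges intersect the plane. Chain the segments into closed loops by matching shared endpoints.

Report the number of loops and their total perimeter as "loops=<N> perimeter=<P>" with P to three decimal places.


loops=1 perimeter=5.686

Straddling triangles (10 of 20):
  (v5,v11,v4) [++-] → (-0.328825, -0.4066, 0.861175)–(0, -0.4066, 0.9868)  len=0.3520
  (v11,v10,v2) [++-] → (-0.831461, -0.4066, -0.358539)–(-0.831461, -0.4066, 0.358539)  len=0.7171
  (v10,v7,v6) [++-] → (0, -0.4066, -0.9868)–(-0.328825, -0.4066, -0.861175)  len=0.3520
  (v3,v9,v4) [-+-] → (0.831461, -0.4066, 0.358539)–(0.328825, -0.4066, 0.861175)  len=0.7108
  (v3,v6,v8) [--+] → (0.328825, -0.4066, -0.861175)–(0.831461, -0.4066, -0.358539)  len=0.7108
  (v3,v8,v9) [-++] → (0.831461, -0.4066, -0.358539)–(0.831461, -0.4066, 0.358539)  len=0.7171
  (v4,v9,v5) [-++] → (0.328825, -0.4066, 0.861175)–(0, -0.4066, 0.9868)  len=0.3520
  (v2,v4,v11) [--+] → (-0.328825, -0.4066, 0.861175)–(-0.831461, -0.4066, 0.358539)  len=0.7108
  (v6,v2,v10) [--+] → (-0.831461, -0.4066, -0.358539)–(-0.328825, -0.4066, -0.861175)  len=0.7108
  (v8,v6,v7) [+-+] → (0.328825, -0.4066, -0.861175)–(0, -0.4066, -0.9868)  len=0.3520

Chained into 1 loop(s):
  loop 1: 10 segments, perimeter = 5.6855
Total perimeter = 5.686


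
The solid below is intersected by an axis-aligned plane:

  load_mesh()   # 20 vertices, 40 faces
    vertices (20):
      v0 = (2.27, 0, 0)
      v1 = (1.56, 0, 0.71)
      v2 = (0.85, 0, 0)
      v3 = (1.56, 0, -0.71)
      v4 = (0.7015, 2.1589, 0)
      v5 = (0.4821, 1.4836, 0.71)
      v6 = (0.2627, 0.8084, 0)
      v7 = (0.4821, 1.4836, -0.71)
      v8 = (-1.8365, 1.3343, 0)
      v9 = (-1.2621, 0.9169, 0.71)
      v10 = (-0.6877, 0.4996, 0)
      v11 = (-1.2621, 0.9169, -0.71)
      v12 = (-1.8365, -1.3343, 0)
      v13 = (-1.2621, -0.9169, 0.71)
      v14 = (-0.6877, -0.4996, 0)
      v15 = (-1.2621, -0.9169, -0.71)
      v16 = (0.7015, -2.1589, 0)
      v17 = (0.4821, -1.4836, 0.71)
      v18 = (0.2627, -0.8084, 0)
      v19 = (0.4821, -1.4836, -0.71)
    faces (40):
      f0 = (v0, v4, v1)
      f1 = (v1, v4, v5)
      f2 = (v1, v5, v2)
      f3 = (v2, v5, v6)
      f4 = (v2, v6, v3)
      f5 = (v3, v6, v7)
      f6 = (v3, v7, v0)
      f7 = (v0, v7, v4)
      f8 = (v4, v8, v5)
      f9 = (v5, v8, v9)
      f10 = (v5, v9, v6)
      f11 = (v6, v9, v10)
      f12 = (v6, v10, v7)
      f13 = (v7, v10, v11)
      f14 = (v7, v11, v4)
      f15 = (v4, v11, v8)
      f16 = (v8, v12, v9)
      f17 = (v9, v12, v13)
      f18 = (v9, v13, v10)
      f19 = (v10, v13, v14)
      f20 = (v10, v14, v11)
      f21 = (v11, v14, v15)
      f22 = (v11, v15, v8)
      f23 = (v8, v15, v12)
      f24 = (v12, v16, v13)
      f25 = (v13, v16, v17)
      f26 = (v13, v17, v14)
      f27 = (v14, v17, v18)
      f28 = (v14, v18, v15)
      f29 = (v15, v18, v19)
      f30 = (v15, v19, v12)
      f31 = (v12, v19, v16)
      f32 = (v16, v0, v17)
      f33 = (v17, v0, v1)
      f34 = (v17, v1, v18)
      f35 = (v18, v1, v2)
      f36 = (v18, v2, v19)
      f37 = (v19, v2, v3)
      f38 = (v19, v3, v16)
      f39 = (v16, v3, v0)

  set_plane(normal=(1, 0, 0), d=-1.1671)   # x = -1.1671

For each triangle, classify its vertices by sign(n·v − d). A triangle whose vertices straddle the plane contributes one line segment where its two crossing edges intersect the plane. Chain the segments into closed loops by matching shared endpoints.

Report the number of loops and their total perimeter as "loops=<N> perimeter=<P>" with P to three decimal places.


loops=1 perimeter=7.737

Straddling triangles (18 of 40):
  (v4,v8,v5) [+-+] → (-1.1671, 1.55179, 0)–(-1.1671, 1.3774, 0.204983)  len=0.2691
  (v5,v8,v9) [+--] → (-1.1671, 1.3774, 0.204983)–(-1.1671, 0.947766, 0.71)  len=0.6630
  (v5,v9,v6) [+-+] → (-1.1671, 0.947766, 0.71)–(-1.1671, 0.91014, 0.665765)  len=0.0581
  (v6,v9,v10) [+-+] → (-1.1671, 0.91014, 0.665765)–(-1.1671, 0.847883, 0.592573)  len=0.0961
  (v7,v10,v11) [++-] → (-1.1671, 0.847883, -0.592573)–(-1.1671, 0.947766, -0.71)  len=0.1542
  (v7,v11,v4) [+-+] → (-1.1671, 0.947766, -0.71)–(-1.1671, 0.976989, -0.67565)  len=0.0451
  (v4,v11,v8) [+--] → (-1.1671, 0.976989, -0.67565)–(-1.1671, 1.55179, 0)  len=0.8871
  (v9,v13,v10) [--+] → (-1.1671, -0.682625, 0.592573)–(-1.1671, 0.847883, 0.592573)  len=1.5305
  (v10,v13,v14) [+-+] → (-1.1671, -0.682625, 0.592573)–(-1.1671, -0.847883, 0.592573)  len=0.1653
  (v10,v14,v11) [++-] → (-1.1671, 0.682625, -0.592573)–(-1.1671, 0.847883, -0.592573)  len=0.1653
  (v11,v14,v15) [-+-] → (-1.1671, 0.682625, -0.592573)–(-1.1671, -0.847883, -0.592573)  len=1.5305
  (v12,v16,v13) [-+-] → (-1.1671, -1.55179, 0)–(-1.1671, -0.976989, 0.67565)  len=0.8871
  (v13,v16,v17) [-++] → (-1.1671, -0.976989, 0.67565)–(-1.1671, -0.947766, 0.71)  len=0.0451
  (v13,v17,v14) [-++] → (-1.1671, -0.947766, 0.71)–(-1.1671, -0.847883, 0.592573)  len=0.1542
  (v14,v18,v15) [++-] → (-1.1671, -0.91014, -0.665765)–(-1.1671, -0.847883, -0.592573)  len=0.0961
  (v15,v18,v19) [-++] → (-1.1671, -0.91014, -0.665765)–(-1.1671, -0.947766, -0.71)  len=0.0581
  (v15,v19,v12) [-+-] → (-1.1671, -0.947766, -0.71)–(-1.1671, -1.3774, -0.204983)  len=0.6630
  (v12,v19,v16) [-++] → (-1.1671, -1.3774, -0.204983)–(-1.1671, -1.55179, 0)  len=0.2691

Chained into 1 loop(s):
  loop 1: 18 segments, perimeter = 7.7369
Total perimeter = 7.737


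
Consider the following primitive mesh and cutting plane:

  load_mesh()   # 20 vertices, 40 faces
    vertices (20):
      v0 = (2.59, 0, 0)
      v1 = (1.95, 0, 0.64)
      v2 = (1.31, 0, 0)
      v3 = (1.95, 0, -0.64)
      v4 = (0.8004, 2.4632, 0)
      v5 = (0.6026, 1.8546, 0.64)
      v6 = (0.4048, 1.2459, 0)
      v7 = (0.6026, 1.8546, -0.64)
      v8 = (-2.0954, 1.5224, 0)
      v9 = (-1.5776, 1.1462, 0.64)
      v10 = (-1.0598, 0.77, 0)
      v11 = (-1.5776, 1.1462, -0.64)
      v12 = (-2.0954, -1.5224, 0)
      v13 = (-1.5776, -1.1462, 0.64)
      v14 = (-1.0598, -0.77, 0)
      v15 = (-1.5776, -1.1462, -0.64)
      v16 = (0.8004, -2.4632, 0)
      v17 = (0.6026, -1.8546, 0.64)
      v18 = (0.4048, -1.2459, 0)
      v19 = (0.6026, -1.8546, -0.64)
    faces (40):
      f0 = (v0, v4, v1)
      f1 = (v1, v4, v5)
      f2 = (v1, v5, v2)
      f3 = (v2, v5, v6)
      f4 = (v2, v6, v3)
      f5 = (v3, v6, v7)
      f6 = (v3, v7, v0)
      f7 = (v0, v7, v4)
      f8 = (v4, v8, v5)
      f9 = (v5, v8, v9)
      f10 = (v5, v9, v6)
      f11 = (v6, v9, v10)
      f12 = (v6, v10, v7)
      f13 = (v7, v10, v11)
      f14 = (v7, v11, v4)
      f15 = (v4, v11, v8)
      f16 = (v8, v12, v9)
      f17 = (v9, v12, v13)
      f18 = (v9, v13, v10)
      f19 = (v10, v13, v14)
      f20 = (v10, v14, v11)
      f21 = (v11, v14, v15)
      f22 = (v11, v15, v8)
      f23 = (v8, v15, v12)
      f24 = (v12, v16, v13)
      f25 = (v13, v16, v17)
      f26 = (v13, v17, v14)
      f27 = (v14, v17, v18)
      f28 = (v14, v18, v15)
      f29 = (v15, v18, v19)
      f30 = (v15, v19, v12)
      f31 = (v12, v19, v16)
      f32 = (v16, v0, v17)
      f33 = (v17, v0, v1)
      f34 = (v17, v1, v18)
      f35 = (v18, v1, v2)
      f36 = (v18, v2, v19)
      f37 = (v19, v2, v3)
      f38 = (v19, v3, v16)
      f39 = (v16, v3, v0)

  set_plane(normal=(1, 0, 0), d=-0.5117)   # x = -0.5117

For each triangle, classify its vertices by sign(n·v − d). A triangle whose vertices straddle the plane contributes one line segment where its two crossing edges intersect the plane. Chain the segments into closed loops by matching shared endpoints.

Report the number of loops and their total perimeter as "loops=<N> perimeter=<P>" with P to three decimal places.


Straddling triangles (16 of 40):
  (v4,v8,v5) [+-+] → (-0.5117, 2.03692, 0)–(-0.5117, 1.7174, 0.375674)  len=0.4932
  (v5,v8,v9) [+--] → (-0.5117, 1.7174, 0.375674)–(-0.5117, 1.49254, 0.64)  len=0.3470
  (v5,v9,v6) [+-+] → (-0.5117, 1.49254, 0.64)–(-0.5117, 1.19981, 0.295884)  len=0.4518
  (v6,v9,v10) [+--] → (-0.5117, 1.19981, 0.295884)–(-0.5117, 0.948097, 0)  len=0.3885
  (v6,v10,v7) [+-+] → (-0.5117, 0.948097, 0)–(-0.5117, 1.1276, -0.211011)  len=0.2770
  (v7,v10,v11) [+--] → (-0.5117, 1.1276, -0.211011)–(-0.5117, 1.49254, -0.64)  len=0.5632
  (v7,v11,v4) [+-+] → (-0.5117, 1.49254, -0.64)–(-0.5117, 1.73652, -0.35313)  len=0.3766
  (v4,v11,v8) [+--] → (-0.5117, 1.73652, -0.35313)–(-0.5117, 2.03692, 0)  len=0.4636
  (v12,v16,v13) [-+-] → (-0.5117, -2.03692, 0)–(-0.5117, -1.73652, 0.35313)  len=0.4636
  (v13,v16,v17) [-++] → (-0.5117, -1.73652, 0.35313)–(-0.5117, -1.49254, 0.64)  len=0.3766
  (v13,v17,v14) [-+-] → (-0.5117, -1.49254, 0.64)–(-0.5117, -1.1276, 0.211011)  len=0.5632
  (v14,v17,v18) [-++] → (-0.5117, -1.1276, 0.211011)–(-0.5117, -0.948097, 0)  len=0.2770
  (v14,v18,v15) [-+-] → (-0.5117, -0.948097, 0)–(-0.5117, -1.19981, -0.295884)  len=0.3885
  (v15,v18,v19) [-++] → (-0.5117, -1.19981, -0.295884)–(-0.5117, -1.49254, -0.64)  len=0.4518
  (v15,v19,v12) [-+-] → (-0.5117, -1.49254, -0.64)–(-0.5117, -1.7174, -0.375674)  len=0.3470
  (v12,v19,v16) [-++] → (-0.5117, -1.7174, -0.375674)–(-0.5117, -2.03692, 0)  len=0.4932

Chained into 2 loop(s):
  loop 1: 8 segments, perimeter = 3.3609
  loop 2: 8 segments, perimeter = 3.3609
Total perimeter = 6.722

loops=2 perimeter=6.722


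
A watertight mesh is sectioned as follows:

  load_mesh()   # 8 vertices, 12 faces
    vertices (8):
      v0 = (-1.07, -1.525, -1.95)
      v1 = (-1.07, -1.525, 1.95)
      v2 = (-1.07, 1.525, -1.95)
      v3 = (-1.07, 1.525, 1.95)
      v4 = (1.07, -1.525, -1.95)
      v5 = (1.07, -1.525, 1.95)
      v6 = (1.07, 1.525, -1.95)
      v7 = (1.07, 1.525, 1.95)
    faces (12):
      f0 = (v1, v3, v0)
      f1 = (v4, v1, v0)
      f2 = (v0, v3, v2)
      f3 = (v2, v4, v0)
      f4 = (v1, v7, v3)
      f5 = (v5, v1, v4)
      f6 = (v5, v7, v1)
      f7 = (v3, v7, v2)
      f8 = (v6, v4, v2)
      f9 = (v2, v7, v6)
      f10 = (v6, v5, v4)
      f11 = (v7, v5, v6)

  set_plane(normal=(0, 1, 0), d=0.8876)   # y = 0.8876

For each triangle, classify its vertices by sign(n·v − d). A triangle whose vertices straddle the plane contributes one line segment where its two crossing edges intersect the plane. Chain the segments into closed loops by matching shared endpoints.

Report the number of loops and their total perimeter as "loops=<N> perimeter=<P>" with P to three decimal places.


Straddling triangles (8 of 12):
  (v1,v3,v0) [-+-] → (-1.07, 0.8876, 1.95)–(-1.07, 0.8876, 1.13496)  len=0.8150
  (v0,v3,v2) [-++] → (-1.07, 0.8876, 1.13496)–(-1.07, 0.8876, -1.95)  len=3.0850
  (v2,v4,v0) [+--] → (-0.622775, 0.8876, -1.95)–(-1.07, 0.8876, -1.95)  len=0.4472
  (v1,v7,v3) [-++] → (0.622775, 0.8876, 1.95)–(-1.07, 0.8876, 1.95)  len=1.6928
  (v5,v7,v1) [-+-] → (1.07, 0.8876, 1.95)–(0.622775, 0.8876, 1.95)  len=0.4472
  (v6,v4,v2) [+-+] → (1.07, 0.8876, -1.95)–(-0.622775, 0.8876, -1.95)  len=1.6928
  (v6,v5,v4) [+--] → (1.07, 0.8876, -1.13496)–(1.07, 0.8876, -1.95)  len=0.8150
  (v7,v5,v6) [+-+] → (1.07, 0.8876, 1.95)–(1.07, 0.8876, -1.13496)  len=3.0850

Chained into 1 loop(s):
  loop 1: 8 segments, perimeter = 12.0800
Total perimeter = 12.080

loops=1 perimeter=12.080


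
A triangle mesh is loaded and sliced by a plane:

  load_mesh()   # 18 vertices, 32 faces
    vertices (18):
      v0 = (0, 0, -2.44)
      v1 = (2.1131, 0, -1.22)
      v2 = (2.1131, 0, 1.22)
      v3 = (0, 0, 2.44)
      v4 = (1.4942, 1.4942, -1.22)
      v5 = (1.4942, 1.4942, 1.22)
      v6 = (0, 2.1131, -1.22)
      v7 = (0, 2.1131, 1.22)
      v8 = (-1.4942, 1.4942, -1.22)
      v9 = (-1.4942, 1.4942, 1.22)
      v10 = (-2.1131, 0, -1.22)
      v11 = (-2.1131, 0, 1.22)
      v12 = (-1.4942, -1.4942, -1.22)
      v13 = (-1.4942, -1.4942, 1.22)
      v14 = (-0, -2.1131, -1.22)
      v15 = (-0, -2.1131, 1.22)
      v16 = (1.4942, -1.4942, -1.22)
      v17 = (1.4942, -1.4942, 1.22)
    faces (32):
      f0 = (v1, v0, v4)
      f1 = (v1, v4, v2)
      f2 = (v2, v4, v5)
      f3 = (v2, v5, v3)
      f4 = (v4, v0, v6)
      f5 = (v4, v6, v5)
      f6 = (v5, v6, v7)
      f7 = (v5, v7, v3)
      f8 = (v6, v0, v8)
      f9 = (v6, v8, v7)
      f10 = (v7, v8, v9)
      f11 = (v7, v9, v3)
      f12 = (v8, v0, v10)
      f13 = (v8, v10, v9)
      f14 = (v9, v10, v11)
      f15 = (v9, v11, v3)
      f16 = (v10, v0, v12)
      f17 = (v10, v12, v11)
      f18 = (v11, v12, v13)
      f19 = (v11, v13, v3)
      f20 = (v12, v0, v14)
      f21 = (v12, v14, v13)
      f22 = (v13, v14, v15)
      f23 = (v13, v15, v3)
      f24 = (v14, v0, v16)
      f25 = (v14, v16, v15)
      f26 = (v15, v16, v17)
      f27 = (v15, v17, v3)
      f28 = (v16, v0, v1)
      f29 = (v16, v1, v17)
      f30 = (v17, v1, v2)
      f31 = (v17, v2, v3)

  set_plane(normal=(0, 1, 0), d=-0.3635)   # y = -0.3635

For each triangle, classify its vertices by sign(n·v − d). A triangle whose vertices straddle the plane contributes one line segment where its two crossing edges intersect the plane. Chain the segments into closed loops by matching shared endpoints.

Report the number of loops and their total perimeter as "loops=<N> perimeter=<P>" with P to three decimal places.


loops=1 perimeter=13.761

Straddling triangles (12 of 32):
  (v10,v0,v12) [++-] → (-0.3635, -0.3635, -2.14321)–(-1.96254, -0.3635, -1.22)  len=1.8464
  (v10,v12,v11) [+-+] → (-1.96254, -0.3635, -1.22)–(-1.96254, -0.3635, 0.626411)  len=1.8464
  (v11,v12,v13) [+--] → (-1.96254, -0.3635, 0.626411)–(-1.96254, -0.3635, 1.22)  len=0.5936
  (v11,v13,v3) [+-+] → (-1.96254, -0.3635, 1.22)–(-0.3635, -0.3635, 2.14321)  len=1.8464
  (v12,v0,v14) [-+-] → (-0.3635, -0.3635, -2.14321)–(0, -0.3635, -2.23013)  len=0.3737
  (v13,v15,v3) [--+] → (0, -0.3635, 2.23013)–(-0.3635, -0.3635, 2.14321)  len=0.3737
  (v14,v0,v16) [-+-] → (0, -0.3635, -2.23013)–(0.3635, -0.3635, -2.14321)  len=0.3737
  (v15,v17,v3) [--+] → (0.3635, -0.3635, 2.14321)–(0, -0.3635, 2.23013)  len=0.3737
  (v16,v0,v1) [-++] → (0.3635, -0.3635, -2.14321)–(1.96254, -0.3635, -1.22)  len=1.8464
  (v16,v1,v17) [-+-] → (1.96254, -0.3635, -1.22)–(1.96254, -0.3635, -0.626411)  len=0.5936
  (v17,v1,v2) [-++] → (1.96254, -0.3635, -0.626411)–(1.96254, -0.3635, 1.22)  len=1.8464
  (v17,v2,v3) [-++] → (1.96254, -0.3635, 1.22)–(0.3635, -0.3635, 2.14321)  len=1.8464

Chained into 1 loop(s):
  loop 1: 12 segments, perimeter = 13.7606
Total perimeter = 13.761


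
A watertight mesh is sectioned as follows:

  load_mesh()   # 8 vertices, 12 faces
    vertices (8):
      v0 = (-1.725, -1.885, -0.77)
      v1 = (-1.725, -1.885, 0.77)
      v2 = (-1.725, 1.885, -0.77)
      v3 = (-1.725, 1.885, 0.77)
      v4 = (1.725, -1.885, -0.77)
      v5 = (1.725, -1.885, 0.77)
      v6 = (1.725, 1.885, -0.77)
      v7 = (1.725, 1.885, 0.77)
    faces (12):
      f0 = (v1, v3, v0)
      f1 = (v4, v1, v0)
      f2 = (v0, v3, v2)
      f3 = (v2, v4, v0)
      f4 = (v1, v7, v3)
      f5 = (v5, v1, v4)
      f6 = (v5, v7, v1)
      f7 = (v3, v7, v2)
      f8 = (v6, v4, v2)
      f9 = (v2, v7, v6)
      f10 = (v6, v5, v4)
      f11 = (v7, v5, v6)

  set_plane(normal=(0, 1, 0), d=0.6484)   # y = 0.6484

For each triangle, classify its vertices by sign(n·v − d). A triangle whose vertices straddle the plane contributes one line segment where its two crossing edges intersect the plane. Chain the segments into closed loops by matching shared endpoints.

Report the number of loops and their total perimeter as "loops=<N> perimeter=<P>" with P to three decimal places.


Straddling triangles (8 of 12):
  (v1,v3,v0) [-+-] → (-1.725, 0.6484, 0.77)–(-1.725, 0.6484, 0.264864)  len=0.5051
  (v0,v3,v2) [-++] → (-1.725, 0.6484, 0.264864)–(-1.725, 0.6484, -0.77)  len=1.0349
  (v2,v4,v0) [+--] → (-0.593363, 0.6484, -0.77)–(-1.725, 0.6484, -0.77)  len=1.1316
  (v1,v7,v3) [-++] → (0.593363, 0.6484, 0.77)–(-1.725, 0.6484, 0.77)  len=2.3184
  (v5,v7,v1) [-+-] → (1.725, 0.6484, 0.77)–(0.593363, 0.6484, 0.77)  len=1.1316
  (v6,v4,v2) [+-+] → (1.725, 0.6484, -0.77)–(-0.593363, 0.6484, -0.77)  len=2.3184
  (v6,v5,v4) [+--] → (1.725, 0.6484, -0.264864)–(1.725, 0.6484, -0.77)  len=0.5051
  (v7,v5,v6) [+-+] → (1.725, 0.6484, 0.77)–(1.725, 0.6484, -0.264864)  len=1.0349

Chained into 1 loop(s):
  loop 1: 8 segments, perimeter = 9.9800
Total perimeter = 9.980

loops=1 perimeter=9.980


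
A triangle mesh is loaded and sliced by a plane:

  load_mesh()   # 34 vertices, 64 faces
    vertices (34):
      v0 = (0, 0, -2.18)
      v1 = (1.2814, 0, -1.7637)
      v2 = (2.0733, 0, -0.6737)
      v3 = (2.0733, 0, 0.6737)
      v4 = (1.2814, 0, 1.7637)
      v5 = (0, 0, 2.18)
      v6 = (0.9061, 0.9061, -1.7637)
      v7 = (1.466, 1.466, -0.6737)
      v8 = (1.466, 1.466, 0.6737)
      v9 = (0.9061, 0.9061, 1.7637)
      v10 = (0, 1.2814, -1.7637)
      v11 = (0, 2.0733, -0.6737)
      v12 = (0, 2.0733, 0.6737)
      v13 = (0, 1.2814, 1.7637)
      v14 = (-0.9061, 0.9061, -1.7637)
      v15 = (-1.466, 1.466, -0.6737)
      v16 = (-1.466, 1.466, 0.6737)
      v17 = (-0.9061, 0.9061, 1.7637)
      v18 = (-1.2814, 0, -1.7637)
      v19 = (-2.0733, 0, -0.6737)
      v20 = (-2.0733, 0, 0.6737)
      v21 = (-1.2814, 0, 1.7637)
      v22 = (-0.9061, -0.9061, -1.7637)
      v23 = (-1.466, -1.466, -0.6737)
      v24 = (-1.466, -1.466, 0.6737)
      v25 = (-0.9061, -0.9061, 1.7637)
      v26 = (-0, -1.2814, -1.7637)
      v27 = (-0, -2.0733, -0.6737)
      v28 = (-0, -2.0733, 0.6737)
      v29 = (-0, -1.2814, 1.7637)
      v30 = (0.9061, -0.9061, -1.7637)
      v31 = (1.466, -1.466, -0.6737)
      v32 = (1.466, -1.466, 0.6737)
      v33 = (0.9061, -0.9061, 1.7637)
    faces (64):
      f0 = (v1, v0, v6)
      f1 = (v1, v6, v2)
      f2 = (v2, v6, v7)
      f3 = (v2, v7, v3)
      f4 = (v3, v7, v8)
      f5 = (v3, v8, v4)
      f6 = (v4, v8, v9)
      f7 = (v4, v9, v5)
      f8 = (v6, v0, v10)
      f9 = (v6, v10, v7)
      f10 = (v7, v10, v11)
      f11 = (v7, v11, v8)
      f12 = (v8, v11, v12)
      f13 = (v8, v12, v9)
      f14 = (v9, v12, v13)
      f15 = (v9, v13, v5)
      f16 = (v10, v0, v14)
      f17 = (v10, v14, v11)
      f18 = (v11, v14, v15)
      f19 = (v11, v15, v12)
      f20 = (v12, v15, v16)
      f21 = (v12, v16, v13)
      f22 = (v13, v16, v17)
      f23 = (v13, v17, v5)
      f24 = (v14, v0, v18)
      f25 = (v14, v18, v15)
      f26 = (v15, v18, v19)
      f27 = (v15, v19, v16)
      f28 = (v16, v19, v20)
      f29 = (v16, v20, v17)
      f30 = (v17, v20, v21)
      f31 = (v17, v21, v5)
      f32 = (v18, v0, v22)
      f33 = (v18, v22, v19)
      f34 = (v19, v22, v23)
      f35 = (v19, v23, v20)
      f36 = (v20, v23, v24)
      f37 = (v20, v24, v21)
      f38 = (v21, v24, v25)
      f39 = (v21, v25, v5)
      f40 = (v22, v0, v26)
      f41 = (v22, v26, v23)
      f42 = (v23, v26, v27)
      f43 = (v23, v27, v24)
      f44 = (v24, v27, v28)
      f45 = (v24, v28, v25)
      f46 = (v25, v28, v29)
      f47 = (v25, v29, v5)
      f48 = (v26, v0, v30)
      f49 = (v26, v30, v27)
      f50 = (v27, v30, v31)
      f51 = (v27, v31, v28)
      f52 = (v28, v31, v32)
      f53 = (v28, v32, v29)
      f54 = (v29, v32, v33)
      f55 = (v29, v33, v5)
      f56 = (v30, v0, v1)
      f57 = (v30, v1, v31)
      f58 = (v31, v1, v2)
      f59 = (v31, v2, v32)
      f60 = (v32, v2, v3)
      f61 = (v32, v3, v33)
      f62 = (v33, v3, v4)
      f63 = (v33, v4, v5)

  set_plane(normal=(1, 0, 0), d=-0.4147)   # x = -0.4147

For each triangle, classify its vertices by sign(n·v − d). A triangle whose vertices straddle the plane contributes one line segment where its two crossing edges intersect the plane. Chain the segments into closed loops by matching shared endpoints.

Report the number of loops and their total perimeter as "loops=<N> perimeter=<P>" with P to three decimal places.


Straddling triangles (20 of 64):
  (v10,v0,v14) [++-] → (-0.4147, 0.4147, -1.98947)–(-0.4147, 1.10963, -1.7637)  len=0.7307
  (v10,v14,v11) [+-+] → (-0.4147, 1.10963, -1.7637)–(-0.4147, 1.5391, -1.17257)  len=0.7307
  (v11,v14,v15) [+--] → (-0.4147, 1.5391, -1.17257)–(-0.4147, 1.90151, -0.6737)  len=0.6166
  (v11,v15,v12) [+-+] → (-0.4147, 1.90151, -0.6737)–(-0.4147, 1.90151, 0.292549)  len=0.9662
  (v12,v15,v16) [+--] → (-0.4147, 1.90151, 0.292549)–(-0.4147, 1.90151, 0.6737)  len=0.3812
  (v12,v16,v13) [+-+] → (-0.4147, 1.90151, 0.6737)–(-0.4147, 1.33362, 1.45536)  len=0.9662
  (v13,v16,v17) [+--] → (-0.4147, 1.33362, 1.45536)–(-0.4147, 1.10963, 1.7637)  len=0.3811
  (v13,v17,v5) [+-+] → (-0.4147, 1.10963, 1.7637)–(-0.4147, 0.4147, 1.98947)  len=0.7307
  (v14,v0,v18) [-+-] → (-0.4147, 0.4147, -1.98947)–(-0.4147, 0, -2.04527)  len=0.4184
  (v17,v21,v5) [--+] → (-0.4147, 0, 2.04527)–(-0.4147, 0.4147, 1.98947)  len=0.4184
  (v18,v0,v22) [-+-] → (-0.4147, 0, -2.04527)–(-0.4147, -0.4147, -1.98947)  len=0.4184
  (v21,v25,v5) [--+] → (-0.4147, -0.4147, 1.98947)–(-0.4147, 0, 2.04527)  len=0.4184
  (v22,v0,v26) [-++] → (-0.4147, -0.4147, -1.98947)–(-0.4147, -1.10963, -1.7637)  len=0.7307
  (v22,v26,v23) [-+-] → (-0.4147, -1.10963, -1.7637)–(-0.4147, -1.33362, -1.45536)  len=0.3811
  (v23,v26,v27) [-++] → (-0.4147, -1.33362, -1.45536)–(-0.4147, -1.90151, -0.6737)  len=0.9662
  (v23,v27,v24) [-+-] → (-0.4147, -1.90151, -0.6737)–(-0.4147, -1.90151, -0.292549)  len=0.3812
  (v24,v27,v28) [-++] → (-0.4147, -1.90151, -0.292549)–(-0.4147, -1.90151, 0.6737)  len=0.9662
  (v24,v28,v25) [-+-] → (-0.4147, -1.90151, 0.6737)–(-0.4147, -1.5391, 1.17257)  len=0.6166
  (v25,v28,v29) [-++] → (-0.4147, -1.5391, 1.17257)–(-0.4147, -1.10963, 1.7637)  len=0.7307
  (v25,v29,v5) [-++] → (-0.4147, -1.10963, 1.7637)–(-0.4147, -0.4147, 1.98947)  len=0.7307

Chained into 1 loop(s):
  loop 1: 20 segments, perimeter = 12.6804
Total perimeter = 12.680

loops=1 perimeter=12.680
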